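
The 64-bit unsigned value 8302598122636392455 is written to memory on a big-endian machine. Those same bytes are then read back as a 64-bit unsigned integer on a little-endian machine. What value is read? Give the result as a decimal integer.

520326165412526195

8302598122636392455 in 64-bit hexadecimal is 0x7338C100E4913807.
Stored big-endian, the bytes at ascending addresses are 73 38 C1 00 E4 91 38 07.
Read back as little-endian, the first byte is least significant, giving 0x073891E400C13873.
0x073891E400C13873 = 520326165412526195.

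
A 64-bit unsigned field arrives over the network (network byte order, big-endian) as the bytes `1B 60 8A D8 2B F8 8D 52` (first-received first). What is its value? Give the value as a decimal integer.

Big-endian: lowest address holds the most-significant byte.
The bytes are already most-significant first: 0x1B608AD82BF88D52.
0x1B608AD82BF88D52 = 1972729297843555666.

1972729297843555666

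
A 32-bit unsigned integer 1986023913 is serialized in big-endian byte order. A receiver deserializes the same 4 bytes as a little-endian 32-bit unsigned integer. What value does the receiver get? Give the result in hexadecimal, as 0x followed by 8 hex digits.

1986023913 in 32-bit hexadecimal is 0x766051E9.
Stored big-endian, the bytes at ascending addresses are 76 60 51 E9.
Read back as little-endian, the first byte is least significant, giving 0xE9516076.

0xE9516076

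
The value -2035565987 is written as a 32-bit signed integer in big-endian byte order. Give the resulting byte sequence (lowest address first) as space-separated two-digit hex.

Two's complement of -2035565987 in 32 bits: 2035565987 = 0x795445A3; invert → 0x86ABBA5C; add 1 → 0x86ABBA5D.
Split into bytes (most-significant first): 86 AB BA 5D.
In big-endian order the high byte comes first in memory.
So the memory order matches the most-significant-first order: 86 AB BA 5D.

86 AB BA 5D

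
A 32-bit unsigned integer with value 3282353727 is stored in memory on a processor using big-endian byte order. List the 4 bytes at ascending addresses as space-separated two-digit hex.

C3 A4 BE 3F

3282353727 in hexadecimal, padded to 32 bits, is 0xC3A4BE3F.
Split into bytes (most-significant first): C3 A4 BE 3F.
Big-endian stores the most-significant byte at the lowest address.
So the memory order matches the most-significant-first order: C3 A4 BE 3F.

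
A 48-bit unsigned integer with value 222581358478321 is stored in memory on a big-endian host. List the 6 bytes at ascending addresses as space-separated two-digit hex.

222581358478321 in hexadecimal, padded to 48 bits, is 0xCA6FC2CE43F1.
Split into bytes (most-significant first): CA 6F C2 CE 43 F1.
Big-endian: lowest address holds the most-significant byte.
So the memory order matches the most-significant-first order: CA 6F C2 CE 43 F1.

CA 6F C2 CE 43 F1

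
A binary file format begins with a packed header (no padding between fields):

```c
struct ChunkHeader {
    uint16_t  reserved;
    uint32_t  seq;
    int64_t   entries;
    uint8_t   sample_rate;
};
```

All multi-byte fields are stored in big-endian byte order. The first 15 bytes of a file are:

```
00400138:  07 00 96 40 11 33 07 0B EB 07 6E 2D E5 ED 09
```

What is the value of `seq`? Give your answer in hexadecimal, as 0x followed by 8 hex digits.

`seq` follows `reserved` (2 bytes), so it starts at byte offset 2 and occupies 4 bytes.
Bytes at offsets 2..5: 96 40 11 33.
Big-endian stores the most-significant byte at the lowest address.
The bytes are already most-significant first: 0x96401133.

0x96401133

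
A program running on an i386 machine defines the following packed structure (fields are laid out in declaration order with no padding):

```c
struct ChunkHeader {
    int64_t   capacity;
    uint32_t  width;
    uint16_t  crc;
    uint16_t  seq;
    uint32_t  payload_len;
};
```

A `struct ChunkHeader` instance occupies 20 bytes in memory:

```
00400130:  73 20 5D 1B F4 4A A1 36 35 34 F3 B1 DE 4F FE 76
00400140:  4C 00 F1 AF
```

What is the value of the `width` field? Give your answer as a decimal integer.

`width` follows `capacity` (8 bytes), so it starts at byte offset 8 and occupies 4 bytes.
Bytes at offsets 8..11: 35 34 F3 B1.
Little-endian stores the least-significant byte at the lowest address.
Reassemble most-significant byte first: B1 F3 34 35 → 0xB1F33435.
0xB1F33435 = 2985505845.

2985505845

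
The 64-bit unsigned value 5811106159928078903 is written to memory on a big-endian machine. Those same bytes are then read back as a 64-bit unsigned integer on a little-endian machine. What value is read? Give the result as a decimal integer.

4031452353230185808

5811106159928078903 in 64-bit hexadecimal is 0x50A532438E98F237.
Stored big-endian, the bytes at ascending addresses are 50 A5 32 43 8E 98 F2 37.
Read back as little-endian, the first byte is least significant, giving 0x37F2988E4332A550.
0x37F2988E4332A550 = 4031452353230185808.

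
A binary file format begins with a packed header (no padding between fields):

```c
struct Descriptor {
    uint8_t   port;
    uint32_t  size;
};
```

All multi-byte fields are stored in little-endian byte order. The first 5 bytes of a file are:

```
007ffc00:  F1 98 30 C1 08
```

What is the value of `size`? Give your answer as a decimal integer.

146878616

`size` follows `port` (1 byte), so it starts at byte offset 1 and occupies 4 bytes.
Bytes at offsets 1..4: 98 30 C1 08.
Little-endian: lowest address holds the least-significant byte.
Reassemble most-significant byte first: 08 C1 30 98 → 0x08C13098.
0x08C13098 = 146878616.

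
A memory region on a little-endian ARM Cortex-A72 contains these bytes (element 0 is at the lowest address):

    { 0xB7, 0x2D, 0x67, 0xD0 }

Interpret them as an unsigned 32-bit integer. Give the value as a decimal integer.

3496422839

Little-endian: lowest address holds the least-significant byte.
Reassemble most-significant byte first: D0 67 2D B7 → 0xD0672DB7.
0xD0672DB7 = 3496422839.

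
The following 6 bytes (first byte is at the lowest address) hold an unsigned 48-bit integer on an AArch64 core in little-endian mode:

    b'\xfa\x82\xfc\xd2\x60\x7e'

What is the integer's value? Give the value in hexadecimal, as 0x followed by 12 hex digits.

Little-endian stores the least-significant byte at the lowest address.
Reassemble most-significant byte first: 7E 60 D2 FC 82 FA → 0x7E60D2FC82FA.

0x7E60D2FC82FA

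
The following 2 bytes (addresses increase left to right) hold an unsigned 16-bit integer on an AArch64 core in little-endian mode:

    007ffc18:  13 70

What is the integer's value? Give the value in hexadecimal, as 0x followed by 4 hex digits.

In little-endian order the low byte comes first in memory.
Reassemble most-significant byte first: 70 13 → 0x7013.

0x7013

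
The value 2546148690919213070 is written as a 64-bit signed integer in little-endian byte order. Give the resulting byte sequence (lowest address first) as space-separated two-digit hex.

2546148690919213070 in hexadecimal, padded to 64 bits, is 0x2355BCBE8B90C80E.
Split into bytes (most-significant first): 23 55 BC BE 8B 90 C8 0E.
In little-endian order the low byte comes first in memory.
So at ascending addresses the bytes are 0E C8 90 8B BE BC 55 23.

0E C8 90 8B BE BC 55 23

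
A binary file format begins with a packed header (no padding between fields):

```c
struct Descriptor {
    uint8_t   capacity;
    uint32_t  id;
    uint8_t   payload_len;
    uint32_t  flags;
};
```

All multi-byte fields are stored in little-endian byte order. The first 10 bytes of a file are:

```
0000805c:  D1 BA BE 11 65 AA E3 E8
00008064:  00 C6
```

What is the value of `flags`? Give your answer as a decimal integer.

`flags` follows `capacity` (1 B), `id` (4 B), `payload_len` (1 B), so it starts at offset 1 + 4 + 1 = 6 and occupies 4 bytes.
Bytes at offsets 6..9: E3 E8 00 C6.
In little-endian order the low byte comes first in memory.
Reassemble most-significant byte first: C6 00 E8 E3 → 0xC600E8E3.
0xC600E8E3 = 3321948387.

3321948387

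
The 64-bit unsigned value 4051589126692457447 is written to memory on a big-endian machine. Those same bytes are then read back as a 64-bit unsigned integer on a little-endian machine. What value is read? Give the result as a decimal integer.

4051589126692457447 in 64-bit hexadecimal is 0x383A22D83056CBE7.
Stored big-endian, the bytes at ascending addresses are 38 3A 22 D8 30 56 CB E7.
Read back as little-endian, the first byte is least significant, giving 0xE7CB5630D8223A38.
0xE7CB5630D8223A38 = 16702538410818157112.

16702538410818157112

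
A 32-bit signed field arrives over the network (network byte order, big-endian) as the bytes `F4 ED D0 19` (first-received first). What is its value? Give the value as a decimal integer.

Big-endian stores the most-significant byte at the lowest address.
The bytes are already most-significant first: 0xF4EDD019.
Top bit is set, so as a signed 32-bit value this is 0xF4EDD019 − 2^32 = -185741287.

-185741287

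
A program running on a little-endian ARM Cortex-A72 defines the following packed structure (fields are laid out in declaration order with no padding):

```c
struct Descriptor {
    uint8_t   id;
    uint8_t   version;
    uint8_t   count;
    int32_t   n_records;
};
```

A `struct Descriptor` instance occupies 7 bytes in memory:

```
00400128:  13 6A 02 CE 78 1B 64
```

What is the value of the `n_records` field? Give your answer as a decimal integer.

1679521998

`n_records` follows `id` (1 B), `version` (1 B), `count` (1 B), so it starts at offset 1 + 1 + 1 = 3 and occupies 4 bytes.
Bytes at offsets 3..6: CE 78 1B 64.
In little-endian order the low byte comes first in memory.
Reassemble most-significant byte first: 64 1B 78 CE → 0x641B78CE.
0x641B78CE = 1679521998.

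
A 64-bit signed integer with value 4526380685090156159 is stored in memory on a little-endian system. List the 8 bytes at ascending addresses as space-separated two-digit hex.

4526380685090156159 in hexadecimal, padded to 64 bits, is 0x3ED0EF4054FCEE7F.
Split into bytes (most-significant first): 3E D0 EF 40 54 FC EE 7F.
Little-endian: lowest address holds the least-significant byte.
So at ascending addresses the bytes are 7F EE FC 54 40 EF D0 3E.

7F EE FC 54 40 EF D0 3E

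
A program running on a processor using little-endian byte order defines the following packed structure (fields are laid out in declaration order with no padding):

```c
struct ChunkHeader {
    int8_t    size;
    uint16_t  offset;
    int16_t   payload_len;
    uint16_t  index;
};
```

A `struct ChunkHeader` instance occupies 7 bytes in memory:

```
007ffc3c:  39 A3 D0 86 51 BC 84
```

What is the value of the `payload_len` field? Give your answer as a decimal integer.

`payload_len` follows `size` (1 B), `offset` (2 B), so it starts at offset 1 + 2 = 3 and occupies 2 bytes.
Bytes at offsets 3..4: 86 51.
In little-endian order the low byte comes first in memory.
Reassemble most-significant byte first: 51 86 → 0x5186.
0x5186 = 20870.

20870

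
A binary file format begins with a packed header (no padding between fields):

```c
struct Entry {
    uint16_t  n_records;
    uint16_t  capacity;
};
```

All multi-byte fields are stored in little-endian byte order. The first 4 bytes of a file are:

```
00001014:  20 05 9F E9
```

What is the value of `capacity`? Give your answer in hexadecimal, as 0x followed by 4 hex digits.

`capacity` follows `n_records` (2 bytes), so it starts at byte offset 2 and occupies 2 bytes.
Bytes at offsets 2..3: 9F E9.
Little-endian: lowest address holds the least-significant byte.
Reassemble most-significant byte first: E9 9F → 0xE99F.

0xE99F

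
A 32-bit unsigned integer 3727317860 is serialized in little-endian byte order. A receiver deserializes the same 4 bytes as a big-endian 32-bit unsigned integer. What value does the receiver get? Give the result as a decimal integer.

1683696350

3727317860 in 32-bit hexadecimal is 0xDE2A5B64.
Stored little-endian, the bytes at ascending addresses are 64 5B 2A DE.
Read back as big-endian, the last byte is least significant, giving 0x645B2ADE.
0x645B2ADE = 1683696350.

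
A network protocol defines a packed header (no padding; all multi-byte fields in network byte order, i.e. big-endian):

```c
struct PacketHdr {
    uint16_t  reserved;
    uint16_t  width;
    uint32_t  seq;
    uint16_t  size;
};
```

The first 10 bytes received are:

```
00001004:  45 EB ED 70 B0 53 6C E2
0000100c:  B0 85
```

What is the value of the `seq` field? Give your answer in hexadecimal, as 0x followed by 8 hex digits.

`seq` follows `reserved` (2 B), `width` (2 B), so it starts at offset 2 + 2 = 4 and occupies 4 bytes.
Bytes at offsets 4..7: B0 53 6C E2.
Big-endian stores the most-significant byte at the lowest address.
The bytes are already most-significant first: 0xB0536CE2.

0xB0536CE2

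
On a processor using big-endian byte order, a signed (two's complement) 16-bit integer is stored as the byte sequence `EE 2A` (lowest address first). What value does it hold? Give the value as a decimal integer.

Big-endian: lowest address holds the most-significant byte.
The bytes are already most-significant first: 0xEE2A.
Top bit is set, so as a signed 16-bit value this is 0xEE2A − 2^16 = -4566.

-4566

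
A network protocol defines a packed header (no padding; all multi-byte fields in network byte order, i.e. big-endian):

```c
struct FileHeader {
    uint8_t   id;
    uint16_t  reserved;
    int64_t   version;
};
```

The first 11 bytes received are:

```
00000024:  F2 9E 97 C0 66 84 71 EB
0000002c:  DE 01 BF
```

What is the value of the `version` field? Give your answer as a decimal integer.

`version` follows `id` (1 B), `reserved` (2 B), so it starts at offset 1 + 2 = 3 and occupies 8 bytes.
Bytes at offsets 3..10: C0 66 84 71 EB DE 01 BF.
Big-endian stores the most-significant byte at the lowest address.
The bytes are already most-significant first: 0xC0668471EBDE01BF.
Top bit is set, so as a signed 64-bit value this is 0xC0668471EBDE01BF − 2^64 = -4582829945979534913.

-4582829945979534913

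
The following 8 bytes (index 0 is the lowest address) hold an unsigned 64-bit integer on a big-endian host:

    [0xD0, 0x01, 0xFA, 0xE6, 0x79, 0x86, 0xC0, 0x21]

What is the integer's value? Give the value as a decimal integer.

14988536902654017569

Big-endian: lowest address holds the most-significant byte.
The bytes are already most-significant first: 0xD001FAE67986C021.
0xD001FAE67986C021 = 14988536902654017569.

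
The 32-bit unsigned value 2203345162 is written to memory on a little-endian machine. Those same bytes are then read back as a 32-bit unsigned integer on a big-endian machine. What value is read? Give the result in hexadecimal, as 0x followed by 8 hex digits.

2203345162 in 32-bit hexadecimal is 0x8354610A.
Stored little-endian, the bytes at ascending addresses are 0A 61 54 83.
Read back as big-endian, the last byte is least significant, giving 0x0A615483.

0x0A615483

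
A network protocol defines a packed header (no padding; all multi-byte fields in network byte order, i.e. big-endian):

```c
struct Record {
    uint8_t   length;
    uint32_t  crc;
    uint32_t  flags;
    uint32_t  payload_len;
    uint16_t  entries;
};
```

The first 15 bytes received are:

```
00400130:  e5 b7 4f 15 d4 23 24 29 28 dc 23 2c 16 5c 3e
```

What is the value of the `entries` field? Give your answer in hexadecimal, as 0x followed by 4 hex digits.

`entries` follows `length` (1 B), `crc` (4 B), `flags` (4 B), `payload_len` (4 B), so it starts at offset 1 + 4 + 4 + 4 = 13 and occupies 2 bytes.
Bytes at offsets 13..14: 5C 3E.
Big-endian stores the most-significant byte at the lowest address.
The bytes are already most-significant first: 0x5C3E.

0x5C3E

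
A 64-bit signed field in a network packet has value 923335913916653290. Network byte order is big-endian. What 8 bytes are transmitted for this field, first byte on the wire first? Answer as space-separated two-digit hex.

0C D0 59 1F 25 5C DE EA

923335913916653290 in hexadecimal, padded to 64 bits, is 0x0CD0591F255CDEEA.
Split into bytes (most-significant first): 0C D0 59 1F 25 5C DE EA.
Big-endian: lowest address holds the most-significant byte.
So the memory order matches the most-significant-first order: 0C D0 59 1F 25 5C DE EA.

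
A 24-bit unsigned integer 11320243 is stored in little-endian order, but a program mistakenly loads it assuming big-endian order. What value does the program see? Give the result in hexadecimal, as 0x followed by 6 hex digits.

0xB3BBAC

11320243 in 24-bit hexadecimal is 0xACBBB3.
Stored little-endian, the bytes at ascending addresses are B3 BB AC.
Read back as big-endian, the last byte is least significant, giving 0xB3BBAC.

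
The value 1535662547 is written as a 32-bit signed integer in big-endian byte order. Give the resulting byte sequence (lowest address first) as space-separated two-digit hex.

5B 88 59 D3

1535662547 in hexadecimal, padded to 32 bits, is 0x5B8859D3.
Split into bytes (most-significant first): 5B 88 59 D3.
Big-endian stores the most-significant byte at the lowest address.
So the memory order matches the most-significant-first order: 5B 88 59 D3.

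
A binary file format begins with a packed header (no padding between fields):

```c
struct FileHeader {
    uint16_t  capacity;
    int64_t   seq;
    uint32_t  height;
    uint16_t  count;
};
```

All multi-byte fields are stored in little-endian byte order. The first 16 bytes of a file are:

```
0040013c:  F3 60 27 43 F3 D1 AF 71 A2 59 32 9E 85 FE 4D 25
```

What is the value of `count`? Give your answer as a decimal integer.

9549

`count` follows `capacity` (2 B), `seq` (8 B), `height` (4 B), so it starts at offset 2 + 8 + 4 = 14 and occupies 2 bytes.
Bytes at offsets 14..15: 4D 25.
Little-endian: lowest address holds the least-significant byte.
Reassemble most-significant byte first: 25 4D → 0x254D.
0x254D = 9549.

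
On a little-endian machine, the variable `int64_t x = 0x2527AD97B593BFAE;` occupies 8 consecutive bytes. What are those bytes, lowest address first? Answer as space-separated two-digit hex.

Split into bytes (most-significant first): 25 27 AD 97 B5 93 BF AE.
Little-endian: lowest address holds the least-significant byte.
So at ascending addresses the bytes are AE BF 93 B5 97 AD 27 25.

AE BF 93 B5 97 AD 27 25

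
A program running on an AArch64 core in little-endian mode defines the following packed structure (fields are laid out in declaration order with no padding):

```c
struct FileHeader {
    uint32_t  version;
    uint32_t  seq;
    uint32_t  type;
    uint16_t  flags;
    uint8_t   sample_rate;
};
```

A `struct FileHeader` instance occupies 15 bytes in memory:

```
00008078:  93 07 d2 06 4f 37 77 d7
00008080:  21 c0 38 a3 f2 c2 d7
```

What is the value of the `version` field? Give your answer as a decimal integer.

`version` is the first field, at byte offset 0, occupying 4 bytes.
Bytes at offsets 0..3: 93 07 D2 06.
Little-endian stores the least-significant byte at the lowest address.
Reassemble most-significant byte first: 06 D2 07 93 → 0x06D20793.
0x06D20793 = 114427795.

114427795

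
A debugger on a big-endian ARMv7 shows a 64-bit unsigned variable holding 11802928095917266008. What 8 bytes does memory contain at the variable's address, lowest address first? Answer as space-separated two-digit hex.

A3 CC 6C 91 92 A0 54 58

11802928095917266008 in hexadecimal, padded to 64 bits, is 0xA3CC6C9192A05458.
Split into bytes (most-significant first): A3 CC 6C 91 92 A0 54 58.
Big-endian stores the most-significant byte at the lowest address.
So the memory order matches the most-significant-first order: A3 CC 6C 91 92 A0 54 58.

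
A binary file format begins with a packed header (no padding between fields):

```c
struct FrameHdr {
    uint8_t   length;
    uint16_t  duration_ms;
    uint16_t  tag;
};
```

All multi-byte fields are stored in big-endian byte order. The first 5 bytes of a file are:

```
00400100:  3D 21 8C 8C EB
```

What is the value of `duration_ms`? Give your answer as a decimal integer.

`duration_ms` follows `length` (1 byte), so it starts at byte offset 1 and occupies 2 bytes.
Bytes at offsets 1..2: 21 8C.
Big-endian stores the most-significant byte at the lowest address.
The bytes are already most-significant first: 0x218C.
0x218C = 8588.

8588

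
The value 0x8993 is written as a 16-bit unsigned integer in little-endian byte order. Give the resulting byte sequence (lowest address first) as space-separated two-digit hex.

93 89

Split into bytes (most-significant first): 89 93.
In little-endian order the low byte comes first in memory.
So at ascending addresses the bytes are 93 89.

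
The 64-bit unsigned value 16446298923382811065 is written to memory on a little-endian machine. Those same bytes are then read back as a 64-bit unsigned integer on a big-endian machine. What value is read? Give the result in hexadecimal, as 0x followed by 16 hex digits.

16446298923382811065 in 64-bit hexadecimal is 0xE43CFDBC0E1F29B9.
Stored little-endian, the bytes at ascending addresses are B9 29 1F 0E BC FD 3C E4.
Read back as big-endian, the last byte is least significant, giving 0xB9291F0EBCFD3CE4.

0xB9291F0EBCFD3CE4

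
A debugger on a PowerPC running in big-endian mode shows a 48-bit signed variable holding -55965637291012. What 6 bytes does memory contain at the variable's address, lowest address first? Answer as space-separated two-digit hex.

Two's complement of -55965637291012 in 48 bits: 55965637291012 = 0x32E683EE2C04; invert → 0xCD197C11D3FB; add 1 → 0xCD197C11D3FC.
Split into bytes (most-significant first): CD 19 7C 11 D3 FC.
Big-endian stores the most-significant byte at the lowest address.
So the memory order matches the most-significant-first order: CD 19 7C 11 D3 FC.

CD 19 7C 11 D3 FC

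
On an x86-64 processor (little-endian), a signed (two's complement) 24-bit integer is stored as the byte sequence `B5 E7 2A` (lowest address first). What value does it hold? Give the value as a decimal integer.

2811829

Little-endian stores the least-significant byte at the lowest address.
Reassemble most-significant byte first: 2A E7 B5 → 0x2AE7B5.
0x2AE7B5 = 2811829.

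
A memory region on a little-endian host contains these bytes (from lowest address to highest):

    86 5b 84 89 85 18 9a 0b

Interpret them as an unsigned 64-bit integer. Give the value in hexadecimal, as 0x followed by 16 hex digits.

0x0B9A188589845B86

Little-endian stores the least-significant byte at the lowest address.
Reassemble most-significant byte first: 0B 9A 18 85 89 84 5B 86 → 0x0B9A188589845B86.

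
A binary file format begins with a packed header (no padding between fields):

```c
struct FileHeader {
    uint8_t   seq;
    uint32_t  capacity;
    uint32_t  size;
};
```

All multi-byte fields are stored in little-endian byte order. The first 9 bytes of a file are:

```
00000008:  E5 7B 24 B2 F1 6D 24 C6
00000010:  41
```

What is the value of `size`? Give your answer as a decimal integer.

`size` follows `seq` (1 B), `capacity` (4 B), so it starts at offset 1 + 4 = 5 and occupies 4 bytes.
Bytes at offsets 5..8: 6D 24 C6 41.
Little-endian: lowest address holds the least-significant byte.
Reassemble most-significant byte first: 41 C6 24 6D → 0x41C6246D.
0x41C6246D = 1103504493.

1103504493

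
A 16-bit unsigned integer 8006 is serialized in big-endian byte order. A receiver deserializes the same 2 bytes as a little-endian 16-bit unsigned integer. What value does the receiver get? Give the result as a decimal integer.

17951

8006 in 16-bit hexadecimal is 0x1F46.
Stored big-endian, the bytes at ascending addresses are 1F 46.
Read back as little-endian, the first byte is least significant, giving 0x461F.
0x461F = 17951.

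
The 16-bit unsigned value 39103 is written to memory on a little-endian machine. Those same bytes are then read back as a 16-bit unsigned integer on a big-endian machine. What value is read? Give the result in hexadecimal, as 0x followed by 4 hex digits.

39103 in 16-bit hexadecimal is 0x98BF.
Stored little-endian, the bytes at ascending addresses are BF 98.
Read back as big-endian, the last byte is least significant, giving 0xBF98.

0xBF98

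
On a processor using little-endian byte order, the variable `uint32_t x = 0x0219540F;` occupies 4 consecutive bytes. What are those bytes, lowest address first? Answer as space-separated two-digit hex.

Split into bytes (most-significant first): 02 19 54 0F.
Little-endian: lowest address holds the least-significant byte.
So at ascending addresses the bytes are 0F 54 19 02.

0F 54 19 02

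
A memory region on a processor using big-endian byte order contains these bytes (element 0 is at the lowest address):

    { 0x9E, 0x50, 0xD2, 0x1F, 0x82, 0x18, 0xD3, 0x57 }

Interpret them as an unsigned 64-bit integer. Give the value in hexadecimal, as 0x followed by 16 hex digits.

0x9E50D21F8218D357

Big-endian stores the most-significant byte at the lowest address.
The bytes are already most-significant first: 0x9E50D21F8218D357.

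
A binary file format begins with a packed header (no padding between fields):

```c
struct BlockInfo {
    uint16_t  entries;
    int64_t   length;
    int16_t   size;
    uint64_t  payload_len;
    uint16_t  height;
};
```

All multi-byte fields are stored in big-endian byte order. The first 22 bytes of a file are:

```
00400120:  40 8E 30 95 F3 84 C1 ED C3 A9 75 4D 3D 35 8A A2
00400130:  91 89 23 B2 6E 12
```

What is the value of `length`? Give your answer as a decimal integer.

`length` follows `entries` (2 bytes), so it starts at byte offset 2 and occupies 8 bytes.
Bytes at offsets 2..9: 30 95 F3 84 C1 ED C3 A9.
In big-endian order the high byte comes first in memory.
The bytes are already most-significant first: 0x3095F384C1EDC3A9.
0x3095F384C1EDC3A9 = 3500972036865246121.

3500972036865246121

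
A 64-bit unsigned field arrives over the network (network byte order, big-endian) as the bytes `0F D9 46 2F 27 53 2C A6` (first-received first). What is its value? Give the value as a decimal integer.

1142021148852300966

In big-endian order the high byte comes first in memory.
The bytes are already most-significant first: 0x0FD9462F27532CA6.
0x0FD9462F27532CA6 = 1142021148852300966.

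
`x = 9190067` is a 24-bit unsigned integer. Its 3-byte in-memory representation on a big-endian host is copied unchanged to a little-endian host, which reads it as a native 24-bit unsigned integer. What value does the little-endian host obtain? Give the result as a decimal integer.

9190067 in 24-bit hexadecimal is 0x8C3AB3.
Stored big-endian, the bytes at ascending addresses are 8C 3A B3.
Read back as little-endian, the first byte is least significant, giving 0xB33A8C.
0xB33A8C = 11745932.

11745932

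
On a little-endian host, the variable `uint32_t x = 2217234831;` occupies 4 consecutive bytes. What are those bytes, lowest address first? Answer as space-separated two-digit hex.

8F 51 28 84

2217234831 in hexadecimal, padded to 32 bits, is 0x8428518F.
Split into bytes (most-significant first): 84 28 51 8F.
Little-endian: lowest address holds the least-significant byte.
So at ascending addresses the bytes are 8F 51 28 84.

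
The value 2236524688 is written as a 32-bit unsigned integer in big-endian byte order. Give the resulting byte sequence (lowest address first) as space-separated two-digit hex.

2236524688 in hexadecimal, padded to 32 bits, is 0x854EA890.
Split into bytes (most-significant first): 85 4E A8 90.
Big-endian stores the most-significant byte at the lowest address.
So the memory order matches the most-significant-first order: 85 4E A8 90.

85 4E A8 90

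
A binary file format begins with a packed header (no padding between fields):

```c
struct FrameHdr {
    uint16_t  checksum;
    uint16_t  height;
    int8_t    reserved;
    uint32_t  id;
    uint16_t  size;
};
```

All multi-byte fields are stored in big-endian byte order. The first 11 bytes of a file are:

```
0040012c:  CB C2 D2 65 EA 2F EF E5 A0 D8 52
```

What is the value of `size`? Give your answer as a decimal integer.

`size` follows `checksum` (2 B), `height` (2 B), `reserved` (1 B), `id` (4 B), so it starts at offset 2 + 2 + 1 + 4 = 9 and occupies 2 bytes.
Bytes at offsets 9..10: D8 52.
In big-endian order the high byte comes first in memory.
The bytes are already most-significant first: 0xD852.
0xD852 = 55378.

55378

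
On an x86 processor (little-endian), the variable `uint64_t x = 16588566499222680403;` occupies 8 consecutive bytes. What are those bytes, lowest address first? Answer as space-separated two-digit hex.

53 F3 1C 4F 57 6D 36 E6

16588566499222680403 in hexadecimal, padded to 64 bits, is 0xE6366D574F1CF353.
Split into bytes (most-significant first): E6 36 6D 57 4F 1C F3 53.
In little-endian order the low byte comes first in memory.
So at ascending addresses the bytes are 53 F3 1C 4F 57 6D 36 E6.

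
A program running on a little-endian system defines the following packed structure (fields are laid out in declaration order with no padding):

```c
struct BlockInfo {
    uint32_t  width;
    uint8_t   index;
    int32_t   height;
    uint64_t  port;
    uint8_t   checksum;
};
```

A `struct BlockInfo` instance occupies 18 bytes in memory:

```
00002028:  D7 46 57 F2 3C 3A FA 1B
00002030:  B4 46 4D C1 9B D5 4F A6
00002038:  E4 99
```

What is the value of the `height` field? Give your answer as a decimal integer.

`height` follows `width` (4 B), `index` (1 B), so it starts at offset 4 + 1 = 5 and occupies 4 bytes.
Bytes at offsets 5..8: 3A FA 1B B4.
In little-endian order the low byte comes first in memory.
Reassemble most-significant byte first: B4 1B FA 3A → 0xB41BFA3A.
Top bit is set, so as a signed 32-bit value this is 0xB41BFA3A − 2^32 = -1273234886.

-1273234886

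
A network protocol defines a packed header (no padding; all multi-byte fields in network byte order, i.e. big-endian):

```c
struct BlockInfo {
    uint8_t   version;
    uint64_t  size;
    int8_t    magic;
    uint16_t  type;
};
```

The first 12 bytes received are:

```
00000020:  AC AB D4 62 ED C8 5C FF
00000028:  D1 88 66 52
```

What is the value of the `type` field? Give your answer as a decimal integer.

26194

`type` follows `version` (1 B), `size` (8 B), `magic` (1 B), so it starts at offset 1 + 8 + 1 = 10 and occupies 2 bytes.
Bytes at offsets 10..11: 66 52.
Big-endian stores the most-significant byte at the lowest address.
The bytes are already most-significant first: 0x6652.
0x6652 = 26194.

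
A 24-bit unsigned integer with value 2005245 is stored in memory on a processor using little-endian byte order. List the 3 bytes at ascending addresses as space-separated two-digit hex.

FD 98 1E

2005245 in hexadecimal, padded to 24 bits, is 0x1E98FD.
Split into bytes (most-significant first): 1E 98 FD.
In little-endian order the low byte comes first in memory.
So at ascending addresses the bytes are FD 98 1E.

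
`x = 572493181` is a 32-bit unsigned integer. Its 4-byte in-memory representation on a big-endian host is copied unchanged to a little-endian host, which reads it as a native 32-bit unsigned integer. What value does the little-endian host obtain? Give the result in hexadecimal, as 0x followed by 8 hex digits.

572493181 in 32-bit hexadecimal is 0x221F8D7D.
Stored big-endian, the bytes at ascending addresses are 22 1F 8D 7D.
Read back as little-endian, the first byte is least significant, giving 0x7D8D1F22.

0x7D8D1F22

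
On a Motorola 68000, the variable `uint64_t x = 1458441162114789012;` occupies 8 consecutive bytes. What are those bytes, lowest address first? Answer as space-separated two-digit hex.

1458441162114789012 in hexadecimal, padded to 64 bits, is 0x143D6C8281A8EE94.
Split into bytes (most-significant first): 14 3D 6C 82 81 A8 EE 94.
Big-endian: lowest address holds the most-significant byte.
So the memory order matches the most-significant-first order: 14 3D 6C 82 81 A8 EE 94.

14 3D 6C 82 81 A8 EE 94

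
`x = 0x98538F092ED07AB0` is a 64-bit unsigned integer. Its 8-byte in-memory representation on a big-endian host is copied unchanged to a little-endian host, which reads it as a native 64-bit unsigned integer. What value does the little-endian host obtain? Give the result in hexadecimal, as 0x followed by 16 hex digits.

0xB07AD02E098F5398

Stored big-endian, the bytes at ascending addresses are 98 53 8F 09 2E D0 7A B0.
Read back as little-endian, the first byte is least significant, giving 0xB07AD02E098F5398.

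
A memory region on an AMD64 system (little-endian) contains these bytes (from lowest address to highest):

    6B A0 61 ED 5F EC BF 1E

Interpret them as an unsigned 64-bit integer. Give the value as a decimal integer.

Little-endian stores the least-significant byte at the lowest address.
Reassemble most-significant byte first: 1E BF EC 5F ED 61 A0 6B → 0x1EBFEC5FED61A06B.
0x1EBFEC5FED61A06B = 2215749438438219883.

2215749438438219883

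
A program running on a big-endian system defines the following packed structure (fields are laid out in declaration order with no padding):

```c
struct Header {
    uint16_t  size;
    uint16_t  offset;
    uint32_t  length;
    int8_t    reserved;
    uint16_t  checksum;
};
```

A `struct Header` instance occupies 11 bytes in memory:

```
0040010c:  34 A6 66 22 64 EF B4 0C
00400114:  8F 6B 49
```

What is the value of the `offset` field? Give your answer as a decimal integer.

26146

`offset` follows `size` (2 bytes), so it starts at byte offset 2 and occupies 2 bytes.
Bytes at offsets 2..3: 66 22.
Big-endian: lowest address holds the most-significant byte.
The bytes are already most-significant first: 0x6622.
0x6622 = 26146.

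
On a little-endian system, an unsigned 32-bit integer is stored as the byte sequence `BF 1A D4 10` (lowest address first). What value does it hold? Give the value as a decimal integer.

In little-endian order the low byte comes first in memory.
Reassemble most-significant byte first: 10 D4 1A BF → 0x10D41ABF.
0x10D41ABF = 282335935.

282335935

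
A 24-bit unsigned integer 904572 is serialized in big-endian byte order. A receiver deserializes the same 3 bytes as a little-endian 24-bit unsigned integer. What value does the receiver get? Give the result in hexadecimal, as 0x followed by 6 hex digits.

904572 in 24-bit hexadecimal is 0x0DCD7C.
Stored big-endian, the bytes at ascending addresses are 0D CD 7C.
Read back as little-endian, the first byte is least significant, giving 0x7CCD0D.

0x7CCD0D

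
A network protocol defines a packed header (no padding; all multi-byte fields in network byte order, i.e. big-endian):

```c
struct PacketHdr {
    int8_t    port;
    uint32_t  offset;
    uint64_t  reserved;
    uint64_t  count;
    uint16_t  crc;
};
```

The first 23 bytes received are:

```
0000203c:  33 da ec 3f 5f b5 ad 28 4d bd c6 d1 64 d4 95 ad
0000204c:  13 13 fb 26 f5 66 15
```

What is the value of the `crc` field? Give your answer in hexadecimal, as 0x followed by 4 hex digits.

0x6615

`crc` follows `port` (1 B), `offset` (4 B), `reserved` (8 B), `count` (8 B), so it starts at offset 1 + 4 + 8 + 8 = 21 and occupies 2 bytes.
Bytes at offsets 21..22: 66 15.
Big-endian stores the most-significant byte at the lowest address.
The bytes are already most-significant first: 0x6615.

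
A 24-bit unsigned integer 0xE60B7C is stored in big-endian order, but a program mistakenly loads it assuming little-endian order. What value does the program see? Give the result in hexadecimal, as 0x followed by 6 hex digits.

0x7C0BE6

Stored big-endian, the bytes at ascending addresses are E6 0B 7C.
Read back as little-endian, the first byte is least significant, giving 0x7C0BE6.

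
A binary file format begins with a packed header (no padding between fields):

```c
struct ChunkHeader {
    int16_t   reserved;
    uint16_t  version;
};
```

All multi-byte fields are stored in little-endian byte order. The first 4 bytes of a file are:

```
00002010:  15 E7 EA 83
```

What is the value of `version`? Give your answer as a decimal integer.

33770

`version` follows `reserved` (2 bytes), so it starts at byte offset 2 and occupies 2 bytes.
Bytes at offsets 2..3: EA 83.
In little-endian order the low byte comes first in memory.
Reassemble most-significant byte first: 83 EA → 0x83EA.
0x83EA = 33770.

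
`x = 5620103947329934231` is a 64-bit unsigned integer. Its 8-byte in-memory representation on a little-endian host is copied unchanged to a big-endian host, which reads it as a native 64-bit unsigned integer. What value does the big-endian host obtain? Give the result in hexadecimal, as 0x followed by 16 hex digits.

0x97135F75C39EFE4D

5620103947329934231 in 64-bit hexadecimal is 0x4DFE9EC3755F1397.
Stored little-endian, the bytes at ascending addresses are 97 13 5F 75 C3 9E FE 4D.
Read back as big-endian, the last byte is least significant, giving 0x97135F75C39EFE4D.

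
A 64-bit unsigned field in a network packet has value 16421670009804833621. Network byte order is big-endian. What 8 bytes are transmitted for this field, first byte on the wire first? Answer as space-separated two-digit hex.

E3 E5 7D DE 41 1A 43 55

16421670009804833621 in hexadecimal, padded to 64 bits, is 0xE3E57DDE411A4355.
Split into bytes (most-significant first): E3 E5 7D DE 41 1A 43 55.
Big-endian: lowest address holds the most-significant byte.
So the memory order matches the most-significant-first order: E3 E5 7D DE 41 1A 43 55.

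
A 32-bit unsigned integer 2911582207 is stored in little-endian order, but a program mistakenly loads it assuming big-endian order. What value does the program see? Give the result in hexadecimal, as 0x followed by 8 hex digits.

0xFF378BAD

2911582207 in 32-bit hexadecimal is 0xAD8B37FF.
Stored little-endian, the bytes at ascending addresses are FF 37 8B AD.
Read back as big-endian, the last byte is least significant, giving 0xFF378BAD.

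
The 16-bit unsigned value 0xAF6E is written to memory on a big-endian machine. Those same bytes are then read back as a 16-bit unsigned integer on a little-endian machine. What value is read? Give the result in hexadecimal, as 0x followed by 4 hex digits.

0x6EAF

Stored big-endian, the bytes at ascending addresses are AF 6E.
Read back as little-endian, the first byte is least significant, giving 0x6EAF.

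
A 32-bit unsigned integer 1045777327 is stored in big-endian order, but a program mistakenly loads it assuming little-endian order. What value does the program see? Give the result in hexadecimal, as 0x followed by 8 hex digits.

1045777327 in 32-bit hexadecimal is 0x3E554BAF.
Stored big-endian, the bytes at ascending addresses are 3E 55 4B AF.
Read back as little-endian, the first byte is least significant, giving 0xAF4B553E.

0xAF4B553E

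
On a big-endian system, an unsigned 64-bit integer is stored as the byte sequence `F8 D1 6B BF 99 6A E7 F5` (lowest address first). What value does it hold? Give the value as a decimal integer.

In big-endian order the high byte comes first in memory.
The bytes are already most-significant first: 0xF8D16BBF996AE7F5.
0xF8D16BBF996AE7F5 = 17929230062195501045.

17929230062195501045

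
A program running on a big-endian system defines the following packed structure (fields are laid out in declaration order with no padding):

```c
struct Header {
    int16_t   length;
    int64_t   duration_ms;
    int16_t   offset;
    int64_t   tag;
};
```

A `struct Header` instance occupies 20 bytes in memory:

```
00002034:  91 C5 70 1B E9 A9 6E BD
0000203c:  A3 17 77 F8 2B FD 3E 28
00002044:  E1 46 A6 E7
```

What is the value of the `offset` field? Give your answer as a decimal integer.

30712

`offset` follows `length` (2 B), `duration_ms` (8 B), so it starts at offset 2 + 8 = 10 and occupies 2 bytes.
Bytes at offsets 10..11: 77 F8.
Big-endian stores the most-significant byte at the lowest address.
The bytes are already most-significant first: 0x77F8.
0x77F8 = 30712.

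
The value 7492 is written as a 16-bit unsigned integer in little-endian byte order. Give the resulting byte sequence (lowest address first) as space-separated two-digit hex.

7492 in hexadecimal, padded to 16 bits, is 0x1D44.
Split into bytes (most-significant first): 1D 44.
Little-endian: lowest address holds the least-significant byte.
So at ascending addresses the bytes are 44 1D.

44 1D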